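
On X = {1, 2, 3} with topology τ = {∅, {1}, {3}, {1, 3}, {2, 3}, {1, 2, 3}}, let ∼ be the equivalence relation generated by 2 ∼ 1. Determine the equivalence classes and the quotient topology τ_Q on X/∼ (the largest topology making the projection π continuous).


X/∼ = {[1=2], [3]}; |τ_Q| = 3.

Equivalence classes: [1=2], [3].
Quotient map π: X → X/∼ sends 1 ↦ [1=2], 2 ↦ [1=2], 3 ↦ [3].
For each subset V ⊆ X/∼, compute π^{-1}(V) ⊆ X and check whether π^{-1}(V) ∈ τ. V is open in τ_Q iff π^{-1}(V) ∈ τ.
  V = {}: π^{-1}(V) = ∅ ∈ τ ✓.
  V = {[1=2]}: π^{-1}(V) = {1, 2} ∉ τ ✗.
  V = {[3]}: π^{-1}(V) = {3} ∈ τ ✓.
  V = {[1=2], [3]}: π^{-1}(V) = {1, 2, 3} ∈ τ ✓.
Open sets in the quotient: τ_Q = {{}, {[3]}, {[1=2], [3]}} (3 elements).


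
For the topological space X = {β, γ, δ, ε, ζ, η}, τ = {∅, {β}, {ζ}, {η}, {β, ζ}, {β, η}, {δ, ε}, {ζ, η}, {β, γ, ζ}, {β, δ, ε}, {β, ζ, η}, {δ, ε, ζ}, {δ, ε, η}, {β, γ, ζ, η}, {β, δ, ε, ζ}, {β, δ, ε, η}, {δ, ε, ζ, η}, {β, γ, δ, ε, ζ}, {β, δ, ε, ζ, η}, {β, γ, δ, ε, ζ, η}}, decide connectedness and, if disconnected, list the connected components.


(X, τ) is disconnected; components = [{η}, {δ, ε}, {β, γ, ζ}].

Find clopen sets (U ∈ τ with X ∖ U ∈ τ):
  U = ∅, X ∖ U = {β, γ, δ, ε, ζ, η} — both open, so U is clopen.
  U = {η}, X ∖ U = {β, γ, δ, ε, ζ} — both open, so U is clopen.
  U = {δ, ε}, X ∖ U = {β, γ, ζ, η} — both open, so U is clopen.
  U = {β, γ, ζ}, X ∖ U = {δ, ε, η} — both open, so U is clopen.
  U = {δ, ε, η}, X ∖ U = {β, γ, ζ} — both open, so U is clopen.
  U = {β, γ, ζ, η}, X ∖ U = {δ, ε} — both open, so U is clopen.
  U = {β, γ, δ, ε, ζ}, X ∖ U = {η} — both open, so U is clopen.
  U = {β, γ, δ, ε, ζ, η}, X ∖ U = ∅ — both open, so U is clopen.
Nontrivial clopen(s) exist: e.g. {β, γ, ζ, η}. So (X, τ) is disconnected.
Compute connected components by grouping points that agree on all clopens:
  component: {η}
  component: {δ, ε}
  component: {β, γ, ζ}


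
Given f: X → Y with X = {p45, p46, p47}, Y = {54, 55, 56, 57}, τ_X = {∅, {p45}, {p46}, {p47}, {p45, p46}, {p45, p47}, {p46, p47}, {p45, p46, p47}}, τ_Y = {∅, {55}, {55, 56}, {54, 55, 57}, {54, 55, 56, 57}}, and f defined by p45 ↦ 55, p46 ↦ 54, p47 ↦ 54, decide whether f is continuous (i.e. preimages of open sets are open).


f IS continuous.

Compute f^{-1}(U) for each U ∈ τ_Y:
  U = ∅: f^{-1}(U) = ∅ ∈ τ_X ✓.
  U = {55}: f^{-1}(U) = {p45} ∈ τ_X ✓.
  U = {55, 56}: f^{-1}(U) = {p45} ∈ τ_X ✓.
  U = {54, 55, 57}: f^{-1}(U) = {p45, p46, p47} ∈ τ_X ✓.
  U = {54, 55, 56, 57}: f^{-1}(U) = {p45, p46, p47} ∈ τ_X ✓.
Every preimage lies in τ_X, so f IS continuous.


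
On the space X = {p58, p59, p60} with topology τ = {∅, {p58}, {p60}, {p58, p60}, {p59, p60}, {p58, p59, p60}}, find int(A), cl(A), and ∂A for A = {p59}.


int(A) = ∅, cl(A) = {p59}, ∂A = {p59}.

Closed sets in (X, τ) are complements of opens:
  closed(X, τ) = {∅, {p58}, {p59}, {p58, p59}, {p59, p60}, {p58, p59, p60}}.
int(A) = ⋃ {U ∈ τ : U ⊆ A}. Opens contained in A: ∅.
Taking the union of these: int(A) = ∅.
cl(A) = ⋂ {C closed : A ⊆ C}. Closed sets containing A: {p59}, {p58, p59}, {p59, p60}, {p58, p59, p60}.
Intersecting these: cl(A) = {p59}.
∂A = cl(A) ∖ int(A) = {p59} ∖ ∅ = {p59}.


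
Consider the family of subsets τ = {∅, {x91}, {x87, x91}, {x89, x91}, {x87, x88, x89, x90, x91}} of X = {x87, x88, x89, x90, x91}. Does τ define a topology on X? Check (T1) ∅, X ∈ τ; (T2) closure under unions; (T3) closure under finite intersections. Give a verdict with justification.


τ is NOT a topology on X.

Axiom (T1): ∅ ∈ τ? Yes; X ∈ τ? Yes.
Axiom (T2/T3): check pairwise unions and intersections of members of τ.
Counterexample for (T2): {x87, x91} ∪ {x89, x91} = {x87, x89, x91} ∉ τ. Therefore τ is NOT a topology.


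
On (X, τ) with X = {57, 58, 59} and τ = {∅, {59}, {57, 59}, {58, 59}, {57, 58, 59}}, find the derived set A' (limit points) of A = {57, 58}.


A' = ∅

For each x ∈ X, list the open sets U ∈ τ with x ∈ U, then check whether U ∩ (A ∖ {x}) ≠ ∅ for every such U.
  x = 57: open {57, 59} ∋ x has {57, 59} ∩ (A ∖ {57}) = ∅, so x is NOT a limit point.
  x = 58: open {58, 59} ∋ x has {58, 59} ∩ (A ∖ {58}) = ∅, so x is NOT a limit point.
  x = 59: open {59} ∋ x has {59} ∩ (A ∖ {59}) = ∅, so x is NOT a limit point.
Collecting: A' = ∅.


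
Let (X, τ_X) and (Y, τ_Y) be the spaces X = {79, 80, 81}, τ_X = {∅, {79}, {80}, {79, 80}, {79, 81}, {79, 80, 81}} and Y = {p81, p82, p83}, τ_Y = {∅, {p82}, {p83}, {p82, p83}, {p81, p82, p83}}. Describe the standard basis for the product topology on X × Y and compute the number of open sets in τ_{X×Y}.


Basis B = {∅ × ∅, {79} × {p82}, {79} × {p83}, {80} × {p82}, {80} × {p83}, {79} × {p82, p83}, {79, 80} × {p82}, {79, 81} × {p82}, {79, 80} × {p83}, {79, 81} × {p83}, {80} × {p82, p83}, {79} × {p81, p82, p83}, {79, 80, 81} × {p82}, {79, 80, 81} × {p83}, {80} × {p81, p82, p83}, {79, 80} × {p82, p83}, {79, 81} × {p82, p83}, {79, 80} × {p81, p82, p83}, {79, 81} × {p81, p82, p83}, {79, 80, 81} × {p82, p83}, {79, 80, 81} × {p81, p82, p83}}; |τ_{X×Y}| = 70.

Enumerate products U × V with U ∈ τ_X, V ∈ τ_Y (deduplicated):
  ∅ × ∅ = {} (∅)
  {79} × {p82} = {(79,p82)}
  {79} × {p83} = {(79,p83)}
  {80} × {p82} = {(80,p82)}
  {80} × {p83} = {(80,p83)}
  {79} × {p82, p83} = {(79,p82), (79,p83)}
  {79, 80} × {p82} = {(79,p82), (80,p82)}
  {79, 81} × {p82} = {(79,p82), (81,p82)}
  {79, 80} × {p83} = {(79,p83), (80,p83)}
  {79, 81} × {p83} = {(79,p83), (81,p83)}
  {80} × {p82, p83} = {(80,p82), (80,p83)}
  {79} × {p81, p82, p83} = {(79,p81), (79,p82), (79,p83)}
  {79, 80, 81} × {p82} = {(79,p82), (80,p82), (81,p82)}
  {79, 80, 81} × {p83} = {(79,p83), (80,p83), (81,p83)}
  {80} × {p81, p82, p83} = {(80,p81), (80,p82), (80,p83)}
  {79, 80} × {p82, p83} = {(79,p82), (79,p83), (80,p82), (80,p83)}
  {79, 81} × {p82, p83} = {(79,p82), (79,p83), (81,p82), (81,p83)}
  {79, 80} × {p81, p82, p83} = {(79,p81), (79,p82), (79,p83), (80,p81), (80,p82), (80,p83)}
  {79, 81} × {p81, p82, p83} = {(79,p81), (79,p82), (79,p83), (81,p81), (81,p82), (81,p83)}
  {79, 80, 81} × {p82, p83} = {(79,p82), (79,p83), (80,p82), (80,p83), (81,p82), (81,p83)}
  {79, 80, 81} × {p81, p82, p83} = {(79,p81), (79,p82), (79,p83), (80,p81), (80,p82), (80,p83), (81,p81), (81,p82), (81,p83)}
These 21 distinct sets form the basis B.
Close under arbitrary unions to get τ_{X×Y}; counting gives |τ_{X×Y}| = 70.


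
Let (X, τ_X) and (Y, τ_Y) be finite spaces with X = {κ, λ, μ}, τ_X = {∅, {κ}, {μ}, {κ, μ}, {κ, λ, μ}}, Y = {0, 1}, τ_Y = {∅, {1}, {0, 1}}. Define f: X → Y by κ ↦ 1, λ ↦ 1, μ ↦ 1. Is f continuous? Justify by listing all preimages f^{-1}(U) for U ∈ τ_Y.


f IS continuous.

Compute f^{-1}(U) for each U ∈ τ_Y:
  U = ∅: f^{-1}(U) = ∅ ∈ τ_X ✓.
  U = {1}: f^{-1}(U) = {κ, λ, μ} ∈ τ_X ✓.
  U = {0, 1}: f^{-1}(U) = {κ, λ, μ} ∈ τ_X ✓.
Every preimage lies in τ_X, so f IS continuous.


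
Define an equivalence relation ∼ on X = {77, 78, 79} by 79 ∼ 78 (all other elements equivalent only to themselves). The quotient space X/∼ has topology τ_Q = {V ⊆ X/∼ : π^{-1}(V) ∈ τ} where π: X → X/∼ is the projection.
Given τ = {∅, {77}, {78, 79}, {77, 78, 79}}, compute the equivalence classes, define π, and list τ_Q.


X/∼ = {[77], [78=79]}; |τ_Q| = 4.

Equivalence classes: [77], [78=79].
Quotient map π: X → X/∼ sends 77 ↦ [77], 78 ↦ [78=79], 79 ↦ [78=79].
For each subset V ⊆ X/∼, compute π^{-1}(V) ⊆ X and check whether π^{-1}(V) ∈ τ. V is open in τ_Q iff π^{-1}(V) ∈ τ.
  V = {}: π^{-1}(V) = ∅ ∈ τ ✓.
  V = {[77]}: π^{-1}(V) = {77} ∈ τ ✓.
  V = {[78=79]}: π^{-1}(V) = {78, 79} ∈ τ ✓.
  V = {[77], [78=79]}: π^{-1}(V) = {77, 78, 79} ∈ τ ✓.
Open sets in the quotient: τ_Q = {{}, {[77]}, {[78=79]}, {[77], [78=79]}} (4 elements).


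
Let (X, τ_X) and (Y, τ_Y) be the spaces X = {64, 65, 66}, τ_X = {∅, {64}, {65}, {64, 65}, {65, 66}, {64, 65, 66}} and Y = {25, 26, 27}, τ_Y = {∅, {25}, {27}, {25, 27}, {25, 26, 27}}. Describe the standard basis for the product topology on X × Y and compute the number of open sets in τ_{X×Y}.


Basis B = {∅ × ∅, {64} × {25}, {64} × {27}, {65} × {25}, {65} × {27}, {64} × {25, 27}, {64, 65} × {25}, {64, 65} × {27}, {65} × {25, 27}, {65, 66} × {25}, {65, 66} × {27}, {64} × {25, 26, 27}, {64, 65, 66} × {25}, {64, 65, 66} × {27}, {65} × {25, 26, 27}, {64, 65} × {25, 27}, {65, 66} × {25, 27}, {64, 65} × {25, 26, 27}, {64, 65, 66} × {25, 27}, {65, 66} × {25, 26, 27}, {64, 65, 66} × {25, 26, 27}}; |τ_{X×Y}| = 70.

Enumerate products U × V with U ∈ τ_X, V ∈ τ_Y (deduplicated):
  ∅ × ∅ = {} (∅)
  {64} × {25} = {(64,25)}
  {64} × {27} = {(64,27)}
  {65} × {25} = {(65,25)}
  {65} × {27} = {(65,27)}
  {64} × {25, 27} = {(64,25), (64,27)}
  {64, 65} × {25} = {(64,25), (65,25)}
  {64, 65} × {27} = {(64,27), (65,27)}
  {65} × {25, 27} = {(65,25), (65,27)}
  {65, 66} × {25} = {(65,25), (66,25)}
  {65, 66} × {27} = {(65,27), (66,27)}
  {64} × {25, 26, 27} = {(64,25), (64,26), (64,27)}
  {64, 65, 66} × {25} = {(64,25), (65,25), (66,25)}
  {64, 65, 66} × {27} = {(64,27), (65,27), (66,27)}
  {65} × {25, 26, 27} = {(65,25), (65,26), (65,27)}
  {64, 65} × {25, 27} = {(64,25), (64,27), (65,25), (65,27)}
  {65, 66} × {25, 27} = {(65,25), (65,27), (66,25), (66,27)}
  {64, 65} × {25, 26, 27} = {(64,25), (64,26), (64,27), (65,25), (65,26), (65,27)}
  {64, 65, 66} × {25, 27} = {(64,25), (64,27), (65,25), (65,27), (66,25), (66,27)}
  {65, 66} × {25, 26, 27} = {(65,25), (65,26), (65,27), (66,25), (66,26), (66,27)}
  {64, 65, 66} × {25, 26, 27} = {(64,25), (64,26), (64,27), (65,25), (65,26), (65,27), (66,25), (66,26), (66,27)}
These 21 distinct sets form the basis B.
Close under arbitrary unions to get τ_{X×Y}; counting gives |τ_{X×Y}| = 70.


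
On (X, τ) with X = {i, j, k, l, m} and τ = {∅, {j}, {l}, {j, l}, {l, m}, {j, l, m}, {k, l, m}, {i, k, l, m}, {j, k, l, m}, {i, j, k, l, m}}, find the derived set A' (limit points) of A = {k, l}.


A' = {i, k, m}

For each x ∈ X, list the open sets U ∈ τ with x ∈ U, then check whether U ∩ (A ∖ {x}) ≠ ∅ for every such U.
  x = i: opens ∋ x are {i, k, l, m}, {i, j, k, l, m}; each meets A ∖ {i}, so x IS a limit point.
  x = j: open {j} ∋ x has {j} ∩ (A ∖ {j}) = ∅, so x is NOT a limit point.
  x = k: opens ∋ x are {k, l, m}, {i, k, l, m}, {j, k, l, m}, {i, j, k, l, m}; each meets A ∖ {k}, so x IS a limit point.
  x = l: open {l} ∋ x has {l} ∩ (A ∖ {l}) = ∅, so x is NOT a limit point.
  x = m: opens ∋ x are {l, m}, {j, l, m}, {k, l, m}, {i, k, l, m}, {j, k, l, m}, {i, j, k, l, m}; each meets A ∖ {m}, so x IS a limit point.
Collecting: A' = {i, k, m}.


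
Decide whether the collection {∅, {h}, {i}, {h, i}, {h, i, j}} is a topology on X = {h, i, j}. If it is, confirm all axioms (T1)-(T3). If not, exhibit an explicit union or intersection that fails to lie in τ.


τ IS a topology on X.

Axiom (T1): ∅ ∈ τ? Yes; X ∈ τ? Yes.
Axiom (T2/T3): check pairwise unions and intersections of members of τ.
All pairwise intersections and unions checked — each lies in τ. Therefore τ satisfies (T1), (T2), (T3): it IS a topology on X.


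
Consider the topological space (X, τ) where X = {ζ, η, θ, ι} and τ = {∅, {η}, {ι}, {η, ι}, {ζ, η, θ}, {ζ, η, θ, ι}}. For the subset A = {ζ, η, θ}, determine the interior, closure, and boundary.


int(A) = {ζ, η, θ}, cl(A) = {ζ, η, θ}, ∂A = ∅.

Closed sets in (X, τ) are complements of opens:
  closed(X, τ) = {∅, {ι}, {ζ, θ}, {ζ, η, θ}, {ζ, θ, ι}, {ζ, η, θ, ι}}.
int(A) = ⋃ {U ∈ τ : U ⊆ A}. Opens contained in A: ∅, {η}, {ζ, η, θ}.
Taking the union of these: int(A) = {ζ, η, θ}.
cl(A) = ⋂ {C closed : A ⊆ C}. Closed sets containing A: {ζ, η, θ}, {ζ, η, θ, ι}.
Intersecting these: cl(A) = {ζ, η, θ}.
∂A = cl(A) ∖ int(A) = {ζ, η, θ} ∖ {ζ, η, θ} = ∅.


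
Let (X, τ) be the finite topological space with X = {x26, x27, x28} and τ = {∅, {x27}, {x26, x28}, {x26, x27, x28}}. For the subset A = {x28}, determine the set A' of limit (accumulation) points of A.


A' = {x26}

For each x ∈ X, list the open sets U ∈ τ with x ∈ U, then check whether U ∩ (A ∖ {x}) ≠ ∅ for every such U.
  x = x26: opens ∋ x are {x26, x28}, {x26, x27, x28}; each meets A ∖ {x26}, so x IS a limit point.
  x = x27: open {x27} ∋ x has {x27} ∩ (A ∖ {x27}) = ∅, so x is NOT a limit point.
  x = x28: open {x26, x28} ∋ x has {x26, x28} ∩ (A ∖ {x28}) = ∅, so x is NOT a limit point.
Collecting: A' = {x26}.


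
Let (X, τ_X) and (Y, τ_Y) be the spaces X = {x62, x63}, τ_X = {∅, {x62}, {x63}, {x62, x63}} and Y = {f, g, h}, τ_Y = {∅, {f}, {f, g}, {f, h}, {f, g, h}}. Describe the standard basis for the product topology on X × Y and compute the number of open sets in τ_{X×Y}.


Basis B = {∅ × ∅, {x62} × {f}, {x63} × {f}, {x62} × {f, g}, {x62} × {f, h}, {x62, x63} × {f}, {x63} × {f, g}, {x63} × {f, h}, {x62} × {f, g, h}, {x63} × {f, g, h}, {x62, x63} × {f, g}, {x62, x63} × {f, h}, {x62, x63} × {f, g, h}}; |τ_{X×Y}| = 25.

Enumerate products U × V with U ∈ τ_X, V ∈ τ_Y (deduplicated):
  ∅ × ∅ = {} (∅)
  {x62} × {f} = {(x62,f)}
  {x63} × {f} = {(x63,f)}
  {x62} × {f, g} = {(x62,f), (x62,g)}
  {x62} × {f, h} = {(x62,f), (x62,h)}
  {x62, x63} × {f} = {(x62,f), (x63,f)}
  {x63} × {f, g} = {(x63,f), (x63,g)}
  {x63} × {f, h} = {(x63,f), (x63,h)}
  {x62} × {f, g, h} = {(x62,f), (x62,g), (x62,h)}
  {x63} × {f, g, h} = {(x63,f), (x63,g), (x63,h)}
  {x62, x63} × {f, g} = {(x62,f), (x62,g), (x63,f), (x63,g)}
  {x62, x63} × {f, h} = {(x62,f), (x62,h), (x63,f), (x63,h)}
  {x62, x63} × {f, g, h} = {(x62,f), (x62,g), (x62,h), (x63,f), (x63,g), (x63,h)}
These 13 distinct sets form the basis B.
Close under arbitrary unions to get τ_{X×Y}; counting gives |τ_{X×Y}| = 25.


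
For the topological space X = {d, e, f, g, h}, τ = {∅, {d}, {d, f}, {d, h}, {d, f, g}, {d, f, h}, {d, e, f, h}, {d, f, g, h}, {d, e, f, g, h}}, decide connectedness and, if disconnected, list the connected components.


(X, τ) is connected.

Find clopen sets (U ∈ τ with X ∖ U ∈ τ):
  U = ∅, X ∖ U = {d, e, f, g, h} — both open, so U is clopen.
  U = {d, e, f, g, h}, X ∖ U = ∅ — both open, so U is clopen.
Only trivial clopens (∅ and X) exist, so (X, τ) is connected.
Compute connected components by grouping points that agree on all clopens:
  component: {d, e, f, g, h}


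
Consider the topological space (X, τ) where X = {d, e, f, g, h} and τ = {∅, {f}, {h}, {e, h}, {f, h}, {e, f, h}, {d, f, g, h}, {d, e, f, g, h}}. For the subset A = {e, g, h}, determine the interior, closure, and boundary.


int(A) = {e, h}, cl(A) = {d, e, g, h}, ∂A = {d, g}.

Closed sets in (X, τ) are complements of opens:
  closed(X, τ) = {∅, {e}, {d, g}, {d, e, g}, {d, f, g}, {d, e, f, g}, {d, e, g, h}, {d, e, f, g, h}}.
int(A) = ⋃ {U ∈ τ : U ⊆ A}. Opens contained in A: ∅, {h}, {e, h}.
Taking the union of these: int(A) = {e, h}.
cl(A) = ⋂ {C closed : A ⊆ C}. Closed sets containing A: {d, e, g, h}, {d, e, f, g, h}.
Intersecting these: cl(A) = {d, e, g, h}.
∂A = cl(A) ∖ int(A) = {d, e, g, h} ∖ {e, h} = {d, g}.


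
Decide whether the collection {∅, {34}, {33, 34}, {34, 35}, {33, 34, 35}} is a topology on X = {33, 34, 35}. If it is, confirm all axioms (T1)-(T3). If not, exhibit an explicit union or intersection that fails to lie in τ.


τ IS a topology on X.

Axiom (T1): ∅ ∈ τ? Yes; X ∈ τ? Yes.
Axiom (T2/T3): check pairwise unions and intersections of members of τ.
All pairwise intersections and unions checked — each lies in τ. Therefore τ satisfies (T1), (T2), (T3): it IS a topology on X.


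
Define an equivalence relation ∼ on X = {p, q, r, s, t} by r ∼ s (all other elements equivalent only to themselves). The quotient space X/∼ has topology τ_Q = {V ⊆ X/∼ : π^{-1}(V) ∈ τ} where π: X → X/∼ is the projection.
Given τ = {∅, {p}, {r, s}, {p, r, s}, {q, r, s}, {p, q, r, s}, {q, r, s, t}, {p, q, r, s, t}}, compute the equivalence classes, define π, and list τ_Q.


X/∼ = {[p], [q], [r=s], [t]}; |τ_Q| = 8.

Equivalence classes: [p], [q], [r=s], [t].
Quotient map π: X → X/∼ sends p ↦ [p], q ↦ [q], r ↦ [r=s], s ↦ [r=s], t ↦ [t].
For each subset V ⊆ X/∼, compute π^{-1}(V) ⊆ X and check whether π^{-1}(V) ∈ τ. V is open in τ_Q iff π^{-1}(V) ∈ τ.
  V = {}: π^{-1}(V) = ∅ ∈ τ ✓.
  V = {[p]}: π^{-1}(V) = {p} ∈ τ ✓.
  V = {[q]}: π^{-1}(V) = {q} ∉ τ ✗.
  V = {[p], [q]}: π^{-1}(V) = {p, q} ∉ τ ✗.
  V = {[r=s]}: π^{-1}(V) = {r, s} ∈ τ ✓.
  V = {[p], [r=s]}: π^{-1}(V) = {p, r, s} ∈ τ ✓.
  V = {[q], [r=s]}: π^{-1}(V) = {q, r, s} ∈ τ ✓.
  V = {[p], [q], [r=s]}: π^{-1}(V) = {p, q, r, s} ∈ τ ✓.
  V = {[t]}: π^{-1}(V) = {t} ∉ τ ✗.
  V = {[p], [t]}: π^{-1}(V) = {p, t} ∉ τ ✗.
  V = {[q], [t]}: π^{-1}(V) = {q, t} ∉ τ ✗.
  V = {[p], [q], [t]}: π^{-1}(V) = {p, q, t} ∉ τ ✗.
  V = {[r=s], [t]}: π^{-1}(V) = {r, s, t} ∉ τ ✗.
  V = {[p], [r=s], [t]}: π^{-1}(V) = {p, r, s, t} ∉ τ ✗.
  V = {[q], [r=s], [t]}: π^{-1}(V) = {q, r, s, t} ∈ τ ✓.
  V = {[p], [q], [r=s], [t]}: π^{-1}(V) = {p, q, r, s, t} ∈ τ ✓.
Open sets in the quotient: τ_Q = {{}, {[p]}, {[r=s]}, {[p], [r=s]}, {[q], [r=s]}, {[p], [q], [r=s]}, {[q], [r=s], [t]}, {[p], [q], [r=s], [t]}} (8 elements).


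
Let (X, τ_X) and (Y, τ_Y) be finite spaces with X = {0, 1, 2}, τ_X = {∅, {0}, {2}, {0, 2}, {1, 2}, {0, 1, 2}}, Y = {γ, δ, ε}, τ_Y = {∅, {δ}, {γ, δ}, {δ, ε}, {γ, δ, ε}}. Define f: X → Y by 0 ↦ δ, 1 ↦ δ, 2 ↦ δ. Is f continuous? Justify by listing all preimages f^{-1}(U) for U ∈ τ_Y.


f IS continuous.

Compute f^{-1}(U) for each U ∈ τ_Y:
  U = ∅: f^{-1}(U) = ∅ ∈ τ_X ✓.
  U = {δ}: f^{-1}(U) = {0, 1, 2} ∈ τ_X ✓.
  U = {γ, δ}: f^{-1}(U) = {0, 1, 2} ∈ τ_X ✓.
  U = {δ, ε}: f^{-1}(U) = {0, 1, 2} ∈ τ_X ✓.
  U = {γ, δ, ε}: f^{-1}(U) = {0, 1, 2} ∈ τ_X ✓.
Every preimage lies in τ_X, so f IS continuous.


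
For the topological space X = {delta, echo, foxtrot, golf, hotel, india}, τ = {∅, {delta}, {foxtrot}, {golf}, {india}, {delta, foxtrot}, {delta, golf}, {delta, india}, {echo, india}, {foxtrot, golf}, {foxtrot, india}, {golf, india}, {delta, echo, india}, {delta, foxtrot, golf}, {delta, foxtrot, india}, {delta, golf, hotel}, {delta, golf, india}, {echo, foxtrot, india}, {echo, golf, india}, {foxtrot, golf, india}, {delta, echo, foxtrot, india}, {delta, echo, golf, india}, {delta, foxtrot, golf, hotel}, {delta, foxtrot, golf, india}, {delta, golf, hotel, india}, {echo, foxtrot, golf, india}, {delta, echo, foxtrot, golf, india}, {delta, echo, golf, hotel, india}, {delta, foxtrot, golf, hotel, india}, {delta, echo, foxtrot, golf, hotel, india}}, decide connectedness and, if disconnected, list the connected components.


(X, τ) is disconnected; components = [{foxtrot}, {echo, india}, {delta, golf, hotel}].

Find clopen sets (U ∈ τ with X ∖ U ∈ τ):
  U = ∅, X ∖ U = {delta, echo, foxtrot, golf, hotel, india} — both open, so U is clopen.
  U = {foxtrot}, X ∖ U = {delta, echo, golf, hotel, india} — both open, so U is clopen.
  U = {echo, india}, X ∖ U = {delta, foxtrot, golf, hotel} — both open, so U is clopen.
  U = {delta, golf, hotel}, X ∖ U = {echo, foxtrot, india} — both open, so U is clopen.
  U = {echo, foxtrot, india}, X ∖ U = {delta, golf, hotel} — both open, so U is clopen.
  U = {delta, foxtrot, golf, hotel}, X ∖ U = {echo, india} — both open, so U is clopen.
  U = {delta, echo, golf, hotel, india}, X ∖ U = {foxtrot} — both open, so U is clopen.
  U = {delta, echo, foxtrot, golf, hotel, india}, X ∖ U = ∅ — both open, so U is clopen.
Nontrivial clopen(s) exist: e.g. {echo, foxtrot, india}. So (X, τ) is disconnected.
Compute connected components by grouping points that agree on all clopens:
  component: {foxtrot}
  component: {echo, india}
  component: {delta, golf, hotel}


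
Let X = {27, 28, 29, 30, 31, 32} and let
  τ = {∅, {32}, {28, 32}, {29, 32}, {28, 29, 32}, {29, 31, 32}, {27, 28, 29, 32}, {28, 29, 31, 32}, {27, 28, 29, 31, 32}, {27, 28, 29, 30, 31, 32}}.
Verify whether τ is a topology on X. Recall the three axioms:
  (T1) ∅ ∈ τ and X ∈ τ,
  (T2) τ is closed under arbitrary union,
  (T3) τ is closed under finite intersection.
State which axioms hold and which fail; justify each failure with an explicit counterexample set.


τ IS a topology on X.

Axiom (T1): ∅ ∈ τ? Yes; X ∈ τ? Yes.
Axiom (T2/T3): check pairwise unions and intersections of members of τ.
All pairwise intersections and unions checked — each lies in τ. Therefore τ satisfies (T1), (T2), (T3): it IS a topology on X.


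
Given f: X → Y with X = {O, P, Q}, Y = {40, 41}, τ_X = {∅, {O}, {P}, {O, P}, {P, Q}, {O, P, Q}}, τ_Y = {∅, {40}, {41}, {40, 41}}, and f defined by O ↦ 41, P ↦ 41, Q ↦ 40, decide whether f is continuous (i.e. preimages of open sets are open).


f is NOT continuous.

Compute f^{-1}(U) for each U ∈ τ_Y:
  U = ∅: f^{-1}(U) = ∅ ∈ τ_X ✓.
  U = {40}: f^{-1}(U) = {Q} ∉ τ_X ✗.
  U = {41}: f^{-1}(U) = {O, P} ∈ τ_X ✓.
  U = {40, 41}: f^{-1}(U) = {O, P, Q} ∈ τ_X ✓.
Found U = {40} with f^{-1}(U) = {Q} not in τ_X. Therefore f is NOT continuous.


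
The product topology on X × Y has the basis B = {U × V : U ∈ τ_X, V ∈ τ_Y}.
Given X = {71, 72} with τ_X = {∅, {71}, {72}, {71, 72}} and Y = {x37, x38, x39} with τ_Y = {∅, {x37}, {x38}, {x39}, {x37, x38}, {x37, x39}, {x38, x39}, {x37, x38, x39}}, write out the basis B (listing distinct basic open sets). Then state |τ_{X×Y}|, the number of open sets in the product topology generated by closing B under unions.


Basis B = {∅ × ∅, {71} × {x37}, {71} × {x38}, {71} × {x39}, {72} × {x37}, {72} × {x38}, {72} × {x39}, {71} × {x37, x38}, {71} × {x37, x39}, {71, 72} × {x37}, {71} × {x38, x39}, {71, 72} × {x38}, {71, 72} × {x39}, {72} × {x37, x38}, {72} × {x37, x39}, {72} × {x38, x39}, {71} × {x37, x38, x39}, {72} × {x37, x38, x39}, {71, 72} × {x37, x38}, {71, 72} × {x37, x39}, {71, 72} × {x38, x39}, {71, 72} × {x37, x38, x39}}; |τ_{X×Y}| = 64.

Enumerate products U × V with U ∈ τ_X, V ∈ τ_Y (deduplicated):
  ∅ × ∅ = {} (∅)
  {71} × {x37} = {(71,x37)}
  {71} × {x38} = {(71,x38)}
  {71} × {x39} = {(71,x39)}
  {72} × {x37} = {(72,x37)}
  {72} × {x38} = {(72,x38)}
  {72} × {x39} = {(72,x39)}
  {71} × {x37, x38} = {(71,x37), (71,x38)}
  {71} × {x37, x39} = {(71,x37), (71,x39)}
  {71, 72} × {x37} = {(71,x37), (72,x37)}
  {71} × {x38, x39} = {(71,x38), (71,x39)}
  {71, 72} × {x38} = {(71,x38), (72,x38)}
  {71, 72} × {x39} = {(71,x39), (72,x39)}
  {72} × {x37, x38} = {(72,x37), (72,x38)}
  {72} × {x37, x39} = {(72,x37), (72,x39)}
  {72} × {x38, x39} = {(72,x38), (72,x39)}
  {71} × {x37, x38, x39} = {(71,x37), (71,x38), (71,x39)}
  {72} × {x37, x38, x39} = {(72,x37), (72,x38), (72,x39)}
  {71, 72} × {x37, x38} = {(71,x37), (71,x38), (72,x37), (72,x38)}
  {71, 72} × {x37, x39} = {(71,x37), (71,x39), (72,x37), (72,x39)}
  {71, 72} × {x38, x39} = {(71,x38), (71,x39), (72,x38), (72,x39)}
  {71, 72} × {x37, x38, x39} = {(71,x37), (71,x38), (71,x39), (72,x37), (72,x38), (72,x39)}
These 22 distinct sets form the basis B.
Close under arbitrary unions to get τ_{X×Y}; counting gives |τ_{X×Y}| = 64.


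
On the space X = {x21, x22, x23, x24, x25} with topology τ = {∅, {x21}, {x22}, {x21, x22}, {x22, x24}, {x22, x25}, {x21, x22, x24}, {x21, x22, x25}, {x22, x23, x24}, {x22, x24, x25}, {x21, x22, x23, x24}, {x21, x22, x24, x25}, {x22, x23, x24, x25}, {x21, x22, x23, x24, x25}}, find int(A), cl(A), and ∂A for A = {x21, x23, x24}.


int(A) = {x21}, cl(A) = {x21, x23, x24}, ∂A = {x23, x24}.

Closed sets in (X, τ) are complements of opens:
  closed(X, τ) = {∅, {x21}, {x23}, {x25}, {x21, x23}, {x21, x25}, {x23, x24}, {x23, x25}, {x21, x23, x24}, {x21, x23, x25}, {x23, x24, x25}, {x21, x23, x24, x25}, {x22, x23, x24, x25}, {x21, x22, x23, x24, x25}}.
int(A) = ⋃ {U ∈ τ : U ⊆ A}. Opens contained in A: ∅, {x21}.
Taking the union of these: int(A) = {x21}.
cl(A) = ⋂ {C closed : A ⊆ C}. Closed sets containing A: {x21, x23, x24}, {x21, x23, x24, x25}, {x21, x22, x23, x24, x25}.
Intersecting these: cl(A) = {x21, x23, x24}.
∂A = cl(A) ∖ int(A) = {x21, x23, x24} ∖ {x21} = {x23, x24}.


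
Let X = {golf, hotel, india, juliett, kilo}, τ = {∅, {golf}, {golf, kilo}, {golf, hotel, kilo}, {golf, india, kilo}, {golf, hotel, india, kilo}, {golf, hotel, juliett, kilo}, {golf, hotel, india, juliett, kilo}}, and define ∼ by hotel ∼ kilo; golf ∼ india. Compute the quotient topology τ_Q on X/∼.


X/∼ = {[golf=india], [hotel=kilo], [juliett]}; |τ_Q| = 3.

Equivalence classes: [golf=india], [hotel=kilo], [juliett].
Quotient map π: X → X/∼ sends golf ↦ [golf=india], hotel ↦ [hotel=kilo], india ↦ [golf=india], juliett ↦ [juliett], kilo ↦ [hotel=kilo].
For each subset V ⊆ X/∼, compute π^{-1}(V) ⊆ X and check whether π^{-1}(V) ∈ τ. V is open in τ_Q iff π^{-1}(V) ∈ τ.
  V = {}: π^{-1}(V) = ∅ ∈ τ ✓.
  V = {[golf=india]}: π^{-1}(V) = {golf, india} ∉ τ ✗.
  V = {[hotel=kilo]}: π^{-1}(V) = {hotel, kilo} ∉ τ ✗.
  V = {[golf=india], [hotel=kilo]}: π^{-1}(V) = {golf, hotel, india, kilo} ∈ τ ✓.
  V = {[juliett]}: π^{-1}(V) = {juliett} ∉ τ ✗.
  V = {[golf=india], [juliett]}: π^{-1}(V) = {golf, india, juliett} ∉ τ ✗.
  V = {[hotel=kilo], [juliett]}: π^{-1}(V) = {hotel, juliett, kilo} ∉ τ ✗.
  V = {[golf=india], [hotel=kilo], [juliett]}: π^{-1}(V) = {golf, hotel, india, juliett, kilo} ∈ τ ✓.
Open sets in the quotient: τ_Q = {{}, {[golf=india], [hotel=kilo]}, {[golf=india], [hotel=kilo], [juliett]}} (3 elements).


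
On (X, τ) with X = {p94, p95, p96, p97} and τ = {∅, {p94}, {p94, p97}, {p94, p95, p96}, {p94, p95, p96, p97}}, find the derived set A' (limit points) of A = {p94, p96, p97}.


A' = {p95, p96, p97}

For each x ∈ X, list the open sets U ∈ τ with x ∈ U, then check whether U ∩ (A ∖ {x}) ≠ ∅ for every such U.
  x = p94: open {p94} ∋ x has {p94} ∩ (A ∖ {p94}) = ∅, so x is NOT a limit point.
  x = p95: opens ∋ x are {p94, p95, p96}, {p94, p95, p96, p97}; each meets A ∖ {p95}, so x IS a limit point.
  x = p96: opens ∋ x are {p94, p95, p96}, {p94, p95, p96, p97}; each meets A ∖ {p96}, so x IS a limit point.
  x = p97: opens ∋ x are {p94, p97}, {p94, p95, p96, p97}; each meets A ∖ {p97}, so x IS a limit point.
Collecting: A' = {p95, p96, p97}.


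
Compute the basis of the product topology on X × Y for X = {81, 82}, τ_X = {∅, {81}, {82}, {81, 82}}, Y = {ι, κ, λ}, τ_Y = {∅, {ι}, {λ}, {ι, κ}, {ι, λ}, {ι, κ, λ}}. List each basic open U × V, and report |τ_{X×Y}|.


Basis B = {∅ × ∅, {81} × {ι}, {81} × {λ}, {82} × {ι}, {82} × {λ}, {81} × {ι, κ}, {81} × {ι, λ}, {81, 82} × {ι}, {81, 82} × {λ}, {82} × {ι, κ}, {82} × {ι, λ}, {81} × {ι, κ, λ}, {82} × {ι, κ, λ}, {81, 82} × {ι, κ}, {81, 82} × {ι, λ}, {81, 82} × {ι, κ, λ}}; |τ_{X×Y}| = 36.

Enumerate products U × V with U ∈ τ_X, V ∈ τ_Y (deduplicated):
  ∅ × ∅ = {} (∅)
  {81} × {ι} = {(81,ι)}
  {81} × {λ} = {(81,λ)}
  {82} × {ι} = {(82,ι)}
  {82} × {λ} = {(82,λ)}
  {81} × {ι, κ} = {(81,ι), (81,κ)}
  {81} × {ι, λ} = {(81,ι), (81,λ)}
  {81, 82} × {ι} = {(81,ι), (82,ι)}
  {81, 82} × {λ} = {(81,λ), (82,λ)}
  {82} × {ι, κ} = {(82,ι), (82,κ)}
  {82} × {ι, λ} = {(82,ι), (82,λ)}
  {81} × {ι, κ, λ} = {(81,ι), (81,κ), (81,λ)}
  {82} × {ι, κ, λ} = {(82,ι), (82,κ), (82,λ)}
  {81, 82} × {ι, κ} = {(81,ι), (81,κ), (82,ι), (82,κ)}
  {81, 82} × {ι, λ} = {(81,ι), (81,λ), (82,ι), (82,λ)}
  {81, 82} × {ι, κ, λ} = {(81,ι), (81,κ), (81,λ), (82,ι), (82,κ), (82,λ)}
These 16 distinct sets form the basis B.
Close under arbitrary unions to get τ_{X×Y}; counting gives |τ_{X×Y}| = 36.


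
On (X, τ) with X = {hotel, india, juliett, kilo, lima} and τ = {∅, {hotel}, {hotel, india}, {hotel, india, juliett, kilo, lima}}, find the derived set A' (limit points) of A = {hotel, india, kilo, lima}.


A' = {india, juliett, kilo, lima}

For each x ∈ X, list the open sets U ∈ τ with x ∈ U, then check whether U ∩ (A ∖ {x}) ≠ ∅ for every such U.
  x = hotel: open {hotel} ∋ x has {hotel} ∩ (A ∖ {hotel}) = ∅, so x is NOT a limit point.
  x = india: opens ∋ x are {hotel, india}, {hotel, india, juliett, kilo, lima}; each meets A ∖ {india}, so x IS a limit point.
  x = juliett: opens ∋ x are {hotel, india, juliett, kilo, lima}; each meets A ∖ {juliett}, so x IS a limit point.
  x = kilo: opens ∋ x are {hotel, india, juliett, kilo, lima}; each meets A ∖ {kilo}, so x IS a limit point.
  x = lima: opens ∋ x are {hotel, india, juliett, kilo, lima}; each meets A ∖ {lima}, so x IS a limit point.
Collecting: A' = {india, juliett, kilo, lima}.


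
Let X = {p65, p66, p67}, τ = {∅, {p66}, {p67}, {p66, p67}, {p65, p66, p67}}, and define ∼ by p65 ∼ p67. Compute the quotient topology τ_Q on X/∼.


X/∼ = {[p65=p67], [p66]}; |τ_Q| = 3.

Equivalence classes: [p65=p67], [p66].
Quotient map π: X → X/∼ sends p65 ↦ [p65=p67], p66 ↦ [p66], p67 ↦ [p65=p67].
For each subset V ⊆ X/∼, compute π^{-1}(V) ⊆ X and check whether π^{-1}(V) ∈ τ. V is open in τ_Q iff π^{-1}(V) ∈ τ.
  V = {}: π^{-1}(V) = ∅ ∈ τ ✓.
  V = {[p65=p67]}: π^{-1}(V) = {p65, p67} ∉ τ ✗.
  V = {[p66]}: π^{-1}(V) = {p66} ∈ τ ✓.
  V = {[p65=p67], [p66]}: π^{-1}(V) = {p65, p66, p67} ∈ τ ✓.
Open sets in the quotient: τ_Q = {{}, {[p66]}, {[p65=p67], [p66]}} (3 elements).


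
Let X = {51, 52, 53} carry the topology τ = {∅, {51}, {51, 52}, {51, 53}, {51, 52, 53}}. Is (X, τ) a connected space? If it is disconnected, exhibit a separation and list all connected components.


(X, τ) is connected.

Find clopen sets (U ∈ τ with X ∖ U ∈ τ):
  U = ∅, X ∖ U = {51, 52, 53} — both open, so U is clopen.
  U = {51, 52, 53}, X ∖ U = ∅ — both open, so U is clopen.
Only trivial clopens (∅ and X) exist, so (X, τ) is connected.
Compute connected components by grouping points that agree on all clopens:
  component: {51, 52, 53}


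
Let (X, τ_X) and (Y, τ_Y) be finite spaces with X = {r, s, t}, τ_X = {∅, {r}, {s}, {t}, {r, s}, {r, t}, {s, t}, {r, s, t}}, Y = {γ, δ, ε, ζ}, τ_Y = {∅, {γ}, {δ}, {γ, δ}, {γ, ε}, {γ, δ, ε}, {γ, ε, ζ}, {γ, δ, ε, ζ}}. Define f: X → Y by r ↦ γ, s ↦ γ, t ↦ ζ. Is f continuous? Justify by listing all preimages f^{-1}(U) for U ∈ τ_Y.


f IS continuous.

Compute f^{-1}(U) for each U ∈ τ_Y:
  U = ∅: f^{-1}(U) = ∅ ∈ τ_X ✓.
  U = {γ}: f^{-1}(U) = {r, s} ∈ τ_X ✓.
  U = {δ}: f^{-1}(U) = ∅ ∈ τ_X ✓.
  U = {γ, δ}: f^{-1}(U) = {r, s} ∈ τ_X ✓.
  U = {γ, ε}: f^{-1}(U) = {r, s} ∈ τ_X ✓.
  U = {γ, δ, ε}: f^{-1}(U) = {r, s} ∈ τ_X ✓.
  U = {γ, ε, ζ}: f^{-1}(U) = {r, s, t} ∈ τ_X ✓.
  U = {γ, δ, ε, ζ}: f^{-1}(U) = {r, s, t} ∈ τ_X ✓.
Every preimage lies in τ_X, so f IS continuous.


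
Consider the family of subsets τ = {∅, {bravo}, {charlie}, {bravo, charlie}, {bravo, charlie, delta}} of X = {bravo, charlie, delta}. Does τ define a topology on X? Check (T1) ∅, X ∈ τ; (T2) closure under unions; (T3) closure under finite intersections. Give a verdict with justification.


τ IS a topology on X.

Axiom (T1): ∅ ∈ τ? Yes; X ∈ τ? Yes.
Axiom (T2/T3): check pairwise unions and intersections of members of τ.
All pairwise intersections and unions checked — each lies in τ. Therefore τ satisfies (T1), (T2), (T3): it IS a topology on X.


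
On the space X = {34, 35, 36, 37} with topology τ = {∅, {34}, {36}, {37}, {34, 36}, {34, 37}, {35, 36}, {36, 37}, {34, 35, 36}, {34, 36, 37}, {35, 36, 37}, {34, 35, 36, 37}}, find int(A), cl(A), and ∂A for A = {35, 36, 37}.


int(A) = {35, 36, 37}, cl(A) = {35, 36, 37}, ∂A = ∅.

Closed sets in (X, τ) are complements of opens:
  closed(X, τ) = {∅, {34}, {35}, {37}, {34, 35}, {34, 37}, {35, 36}, {35, 37}, {34, 35, 36}, {34, 35, 37}, {35, 36, 37}, {34, 35, 36, 37}}.
int(A) = ⋃ {U ∈ τ : U ⊆ A}. Opens contained in A: ∅, {36}, {37}, {35, 36}, {36, 37}, {35, 36, 37}.
Taking the union of these: int(A) = {35, 36, 37}.
cl(A) = ⋂ {C closed : A ⊆ C}. Closed sets containing A: {35, 36, 37}, {34, 35, 36, 37}.
Intersecting these: cl(A) = {35, 36, 37}.
∂A = cl(A) ∖ int(A) = {35, 36, 37} ∖ {35, 36, 37} = ∅.


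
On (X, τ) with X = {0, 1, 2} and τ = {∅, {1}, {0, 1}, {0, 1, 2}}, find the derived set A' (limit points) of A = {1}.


A' = {0, 2}

For each x ∈ X, list the open sets U ∈ τ with x ∈ U, then check whether U ∩ (A ∖ {x}) ≠ ∅ for every such U.
  x = 0: opens ∋ x are {0, 1}, {0, 1, 2}; each meets A ∖ {0}, so x IS a limit point.
  x = 1: open {1} ∋ x has {1} ∩ (A ∖ {1}) = ∅, so x is NOT a limit point.
  x = 2: opens ∋ x are {0, 1, 2}; each meets A ∖ {2}, so x IS a limit point.
Collecting: A' = {0, 2}.


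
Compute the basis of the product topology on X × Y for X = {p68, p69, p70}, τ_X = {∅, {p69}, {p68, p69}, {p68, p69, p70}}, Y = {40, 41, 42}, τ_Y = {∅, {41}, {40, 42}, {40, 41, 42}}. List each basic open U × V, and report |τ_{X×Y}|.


Basis B = {∅ × ∅, {p69} × {41}, {p68, p69} × {41}, {p69} × {40, 42}, {p68, p69, p70} × {41}, {p69} × {40, 41, 42}, {p68, p69} × {40, 42}, {p68, p69} × {40, 41, 42}, {p68, p69, p70} × {40, 42}, {p68, p69, p70} × {40, 41, 42}}; |τ_{X×Y}| = 16.

Enumerate products U × V with U ∈ τ_X, V ∈ τ_Y (deduplicated):
  ∅ × ∅ = {} (∅)
  {p69} × {41} = {(p69,41)}
  {p68, p69} × {41} = {(p68,41), (p69,41)}
  {p69} × {40, 42} = {(p69,40), (p69,42)}
  {p68, p69, p70} × {41} = {(p68,41), (p69,41), (p70,41)}
  {p69} × {40, 41, 42} = {(p69,40), (p69,41), (p69,42)}
  {p68, p69} × {40, 42} = {(p68,40), (p68,42), (p69,40), (p69,42)}
  {p68, p69} × {40, 41, 42} = {(p68,40), (p68,41), (p68,42), (p69,40), (p69,41), (p69,42)}
  {p68, p69, p70} × {40, 42} = {(p68,40), (p68,42), (p69,40), (p69,42), (p70,40), (p70,42)}
  {p68, p69, p70} × {40, 41, 42} = {(p68,40), (p68,41), (p68,42), (p69,40), (p69,41), (p69,42), (p70,40), (p70,41), (p70,42)}
These 10 distinct sets form the basis B.
Close under arbitrary unions to get τ_{X×Y}; counting gives |τ_{X×Y}| = 16.


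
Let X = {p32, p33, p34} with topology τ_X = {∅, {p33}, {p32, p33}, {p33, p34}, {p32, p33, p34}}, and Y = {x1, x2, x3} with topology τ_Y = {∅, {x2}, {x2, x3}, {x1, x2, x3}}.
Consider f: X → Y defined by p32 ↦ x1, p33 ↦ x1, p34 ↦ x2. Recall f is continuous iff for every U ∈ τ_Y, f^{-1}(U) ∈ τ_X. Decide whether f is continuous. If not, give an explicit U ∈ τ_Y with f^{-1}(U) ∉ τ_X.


f is NOT continuous.

Compute f^{-1}(U) for each U ∈ τ_Y:
  U = ∅: f^{-1}(U) = ∅ ∈ τ_X ✓.
  U = {x2}: f^{-1}(U) = {p34} ∉ τ_X ✗.
  U = {x2, x3}: f^{-1}(U) = {p34} ∉ τ_X ✗.
  U = {x1, x2, x3}: f^{-1}(U) = {p32, p33, p34} ∈ τ_X ✓.
Found U = {x2} with f^{-1}(U) = {p34} not in τ_X. Therefore f is NOT continuous.


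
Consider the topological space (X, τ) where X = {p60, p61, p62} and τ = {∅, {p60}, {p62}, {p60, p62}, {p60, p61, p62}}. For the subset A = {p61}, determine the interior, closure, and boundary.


int(A) = ∅, cl(A) = {p61}, ∂A = {p61}.

Closed sets in (X, τ) are complements of opens:
  closed(X, τ) = {∅, {p61}, {p60, p61}, {p61, p62}, {p60, p61, p62}}.
int(A) = ⋃ {U ∈ τ : U ⊆ A}. Opens contained in A: ∅.
Taking the union of these: int(A) = ∅.
cl(A) = ⋂ {C closed : A ⊆ C}. Closed sets containing A: {p61}, {p60, p61}, {p61, p62}, {p60, p61, p62}.
Intersecting these: cl(A) = {p61}.
∂A = cl(A) ∖ int(A) = {p61} ∖ ∅ = {p61}.


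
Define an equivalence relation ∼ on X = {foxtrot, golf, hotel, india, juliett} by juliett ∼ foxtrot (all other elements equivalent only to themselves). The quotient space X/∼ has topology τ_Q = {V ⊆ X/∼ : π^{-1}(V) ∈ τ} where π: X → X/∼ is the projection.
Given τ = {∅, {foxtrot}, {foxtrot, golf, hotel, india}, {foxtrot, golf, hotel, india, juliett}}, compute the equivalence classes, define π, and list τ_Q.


X/∼ = {[foxtrot=juliett], [golf], [hotel], [india]}; |τ_Q| = 2.

Equivalence classes: [foxtrot=juliett], [golf], [hotel], [india].
Quotient map π: X → X/∼ sends foxtrot ↦ [foxtrot=juliett], golf ↦ [golf], hotel ↦ [hotel], india ↦ [india], juliett ↦ [foxtrot=juliett].
For each subset V ⊆ X/∼, compute π^{-1}(V) ⊆ X and check whether π^{-1}(V) ∈ τ. V is open in τ_Q iff π^{-1}(V) ∈ τ.
  V = {}: π^{-1}(V) = ∅ ∈ τ ✓.
  V = {[foxtrot=juliett]}: π^{-1}(V) = {foxtrot, juliett} ∉ τ ✗.
  V = {[golf]}: π^{-1}(V) = {golf} ∉ τ ✗.
  V = {[foxtrot=juliett], [golf]}: π^{-1}(V) = {foxtrot, golf, juliett} ∉ τ ✗.
  V = {[hotel]}: π^{-1}(V) = {hotel} ∉ τ ✗.
  V = {[foxtrot=juliett], [hotel]}: π^{-1}(V) = {foxtrot, hotel, juliett} ∉ τ ✗.
  V = {[golf], [hotel]}: π^{-1}(V) = {golf, hotel} ∉ τ ✗.
  V = {[foxtrot=juliett], [golf], [hotel]}: π^{-1}(V) = {foxtrot, golf, hotel, juliett} ∉ τ ✗.
  V = {[india]}: π^{-1}(V) = {india} ∉ τ ✗.
  V = {[foxtrot=juliett], [india]}: π^{-1}(V) = {foxtrot, india, juliett} ∉ τ ✗.
  V = {[golf], [india]}: π^{-1}(V) = {golf, india} ∉ τ ✗.
  V = {[foxtrot=juliett], [golf], [india]}: π^{-1}(V) = {foxtrot, golf, india, juliett} ∉ τ ✗.
  V = {[hotel], [india]}: π^{-1}(V) = {hotel, india} ∉ τ ✗.
  V = {[foxtrot=juliett], [hotel], [india]}: π^{-1}(V) = {foxtrot, hotel, india, juliett} ∉ τ ✗.
  V = {[golf], [hotel], [india]}: π^{-1}(V) = {golf, hotel, india} ∉ τ ✗.
  V = {[foxtrot=juliett], [golf], [hotel], [india]}: π^{-1}(V) = {foxtrot, golf, hotel, india, juliett} ∈ τ ✓.
Open sets in the quotient: τ_Q = {{}, {[foxtrot=juliett], [golf], [hotel], [india]}} (2 elements).


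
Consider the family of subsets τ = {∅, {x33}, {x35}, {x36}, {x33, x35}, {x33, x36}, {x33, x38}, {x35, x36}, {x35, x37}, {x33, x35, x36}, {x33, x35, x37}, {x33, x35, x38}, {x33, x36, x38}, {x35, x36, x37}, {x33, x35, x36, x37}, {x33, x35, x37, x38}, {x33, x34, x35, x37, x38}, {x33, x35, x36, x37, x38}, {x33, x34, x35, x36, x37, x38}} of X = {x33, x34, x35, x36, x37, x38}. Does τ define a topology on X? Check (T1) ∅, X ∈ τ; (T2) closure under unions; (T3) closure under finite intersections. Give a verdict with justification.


τ is NOT a topology on X.

Axiom (T1): ∅ ∈ τ? Yes; X ∈ τ? Yes.
Axiom (T2/T3): check pairwise unions and intersections of members of τ.
Counterexample for (T2): {x35} ∪ {x33, x36, x38} = {x33, x35, x36, x38} ∉ τ. Therefore τ is NOT a topology.


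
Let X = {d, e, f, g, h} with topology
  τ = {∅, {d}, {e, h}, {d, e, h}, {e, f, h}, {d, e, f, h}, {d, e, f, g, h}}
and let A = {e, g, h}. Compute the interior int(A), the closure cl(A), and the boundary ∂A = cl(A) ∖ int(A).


int(A) = {e, h}, cl(A) = {e, f, g, h}, ∂A = {f, g}.

Closed sets in (X, τ) are complements of opens:
  closed(X, τ) = {∅, {g}, {d, g}, {f, g}, {d, f, g}, {e, f, g, h}, {d, e, f, g, h}}.
int(A) = ⋃ {U ∈ τ : U ⊆ A}. Opens contained in A: ∅, {e, h}.
Taking the union of these: int(A) = {e, h}.
cl(A) = ⋂ {C closed : A ⊆ C}. Closed sets containing A: {e, f, g, h}, {d, e, f, g, h}.
Intersecting these: cl(A) = {e, f, g, h}.
∂A = cl(A) ∖ int(A) = {e, f, g, h} ∖ {e, h} = {f, g}.


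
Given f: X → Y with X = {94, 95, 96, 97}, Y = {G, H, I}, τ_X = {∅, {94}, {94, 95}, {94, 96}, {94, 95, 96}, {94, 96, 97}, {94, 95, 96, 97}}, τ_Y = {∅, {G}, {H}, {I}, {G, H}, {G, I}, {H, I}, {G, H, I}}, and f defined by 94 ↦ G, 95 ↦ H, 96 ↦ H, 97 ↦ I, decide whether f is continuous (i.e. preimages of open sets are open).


f is NOT continuous.

Compute f^{-1}(U) for each U ∈ τ_Y:
  U = ∅: f^{-1}(U) = ∅ ∈ τ_X ✓.
  U = {G}: f^{-1}(U) = {94} ∈ τ_X ✓.
  U = {H}: f^{-1}(U) = {95, 96} ∉ τ_X ✗.
  U = {I}: f^{-1}(U) = {97} ∉ τ_X ✗.
  U = {G, H}: f^{-1}(U) = {94, 95, 96} ∈ τ_X ✓.
  U = {G, I}: f^{-1}(U) = {94, 97} ∉ τ_X ✗.
  U = {H, I}: f^{-1}(U) = {95, 96, 97} ∉ τ_X ✗.
  U = {G, H, I}: f^{-1}(U) = {94, 95, 96, 97} ∈ τ_X ✓.
Found U = {H} with f^{-1}(U) = {95, 96} not in τ_X. Therefore f is NOT continuous.
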